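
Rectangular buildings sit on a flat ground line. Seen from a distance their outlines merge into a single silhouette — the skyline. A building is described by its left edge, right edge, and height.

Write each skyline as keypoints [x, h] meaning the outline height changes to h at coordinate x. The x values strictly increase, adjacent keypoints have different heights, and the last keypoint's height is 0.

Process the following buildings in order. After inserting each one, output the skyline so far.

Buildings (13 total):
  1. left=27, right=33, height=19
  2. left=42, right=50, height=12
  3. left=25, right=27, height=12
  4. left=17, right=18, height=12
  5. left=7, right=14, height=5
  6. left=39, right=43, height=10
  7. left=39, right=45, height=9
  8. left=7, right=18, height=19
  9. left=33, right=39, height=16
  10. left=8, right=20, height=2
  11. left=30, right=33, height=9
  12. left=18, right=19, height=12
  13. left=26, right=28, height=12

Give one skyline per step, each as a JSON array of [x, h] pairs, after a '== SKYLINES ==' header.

== SKYLINES ==
[[27,19],[33,0]]
[[27,19],[33,0],[42,12],[50,0]]
[[25,12],[27,19],[33,0],[42,12],[50,0]]
[[17,12],[18,0],[25,12],[27,19],[33,0],[42,12],[50,0]]
[[7,5],[14,0],[17,12],[18,0],[25,12],[27,19],[33,0],[42,12],[50,0]]
[[7,5],[14,0],[17,12],[18,0],[25,12],[27,19],[33,0],[39,10],[42,12],[50,0]]
[[7,5],[14,0],[17,12],[18,0],[25,12],[27,19],[33,0],[39,10],[42,12],[50,0]]
[[7,19],[18,0],[25,12],[27,19],[33,0],[39,10],[42,12],[50,0]]
[[7,19],[18,0],[25,12],[27,19],[33,16],[39,10],[42,12],[50,0]]
[[7,19],[18,2],[20,0],[25,12],[27,19],[33,16],[39,10],[42,12],[50,0]]
[[7,19],[18,2],[20,0],[25,12],[27,19],[33,16],[39,10],[42,12],[50,0]]
[[7,19],[18,12],[19,2],[20,0],[25,12],[27,19],[33,16],[39,10],[42,12],[50,0]]
[[7,19],[18,12],[19,2],[20,0],[25,12],[27,19],[33,16],[39,10],[42,12],[50,0]]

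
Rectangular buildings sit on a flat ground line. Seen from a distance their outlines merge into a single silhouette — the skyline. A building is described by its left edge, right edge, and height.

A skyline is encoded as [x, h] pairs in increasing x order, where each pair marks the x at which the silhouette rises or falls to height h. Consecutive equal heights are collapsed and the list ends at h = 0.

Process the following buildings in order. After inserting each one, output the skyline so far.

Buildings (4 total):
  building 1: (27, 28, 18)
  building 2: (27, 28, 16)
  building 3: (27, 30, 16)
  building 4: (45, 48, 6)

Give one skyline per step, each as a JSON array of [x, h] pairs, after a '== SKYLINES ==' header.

== SKYLINES ==
[[27,18],[28,0]]
[[27,18],[28,0]]
[[27,18],[28,16],[30,0]]
[[27,18],[28,16],[30,0],[45,6],[48,0]]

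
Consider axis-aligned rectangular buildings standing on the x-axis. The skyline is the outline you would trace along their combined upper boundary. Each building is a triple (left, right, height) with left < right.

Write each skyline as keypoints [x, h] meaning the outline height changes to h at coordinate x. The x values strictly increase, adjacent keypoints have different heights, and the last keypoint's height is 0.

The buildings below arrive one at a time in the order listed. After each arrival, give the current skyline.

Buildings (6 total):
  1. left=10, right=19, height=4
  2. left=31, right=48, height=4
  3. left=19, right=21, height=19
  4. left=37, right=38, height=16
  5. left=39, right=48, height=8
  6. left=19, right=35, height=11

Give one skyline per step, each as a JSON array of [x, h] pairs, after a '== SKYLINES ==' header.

== SKYLINES ==
[[10,4],[19,0]]
[[10,4],[19,0],[31,4],[48,0]]
[[10,4],[19,19],[21,0],[31,4],[48,0]]
[[10,4],[19,19],[21,0],[31,4],[37,16],[38,4],[48,0]]
[[10,4],[19,19],[21,0],[31,4],[37,16],[38,4],[39,8],[48,0]]
[[10,4],[19,19],[21,11],[35,4],[37,16],[38,4],[39,8],[48,0]]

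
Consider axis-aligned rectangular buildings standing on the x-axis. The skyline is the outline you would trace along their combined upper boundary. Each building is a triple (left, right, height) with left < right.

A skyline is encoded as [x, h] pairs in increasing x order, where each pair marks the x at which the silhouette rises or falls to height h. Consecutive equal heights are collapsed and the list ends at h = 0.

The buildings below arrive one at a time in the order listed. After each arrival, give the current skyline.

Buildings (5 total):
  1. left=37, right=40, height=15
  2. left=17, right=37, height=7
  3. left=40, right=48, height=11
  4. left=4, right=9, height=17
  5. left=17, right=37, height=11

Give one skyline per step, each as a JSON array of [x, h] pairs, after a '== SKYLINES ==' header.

== SKYLINES ==
[[37,15],[40,0]]
[[17,7],[37,15],[40,0]]
[[17,7],[37,15],[40,11],[48,0]]
[[4,17],[9,0],[17,7],[37,15],[40,11],[48,0]]
[[4,17],[9,0],[17,11],[37,15],[40,11],[48,0]]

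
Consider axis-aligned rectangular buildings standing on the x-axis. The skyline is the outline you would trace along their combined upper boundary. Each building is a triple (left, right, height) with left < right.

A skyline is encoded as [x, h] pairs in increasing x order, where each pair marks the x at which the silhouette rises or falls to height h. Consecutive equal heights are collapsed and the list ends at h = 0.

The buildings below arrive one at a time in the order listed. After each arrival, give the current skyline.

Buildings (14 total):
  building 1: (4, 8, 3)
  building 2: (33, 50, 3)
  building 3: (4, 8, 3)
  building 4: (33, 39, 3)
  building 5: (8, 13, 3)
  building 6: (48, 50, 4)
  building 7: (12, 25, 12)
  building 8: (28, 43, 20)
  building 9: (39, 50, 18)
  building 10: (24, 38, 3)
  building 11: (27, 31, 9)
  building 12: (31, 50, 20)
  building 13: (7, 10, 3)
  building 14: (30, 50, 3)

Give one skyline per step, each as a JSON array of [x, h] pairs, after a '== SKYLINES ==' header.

== SKYLINES ==
[[4,3],[8,0]]
[[4,3],[8,0],[33,3],[50,0]]
[[4,3],[8,0],[33,3],[50,0]]
[[4,3],[8,0],[33,3],[50,0]]
[[4,3],[13,0],[33,3],[50,0]]
[[4,3],[13,0],[33,3],[48,4],[50,0]]
[[4,3],[12,12],[25,0],[33,3],[48,4],[50,0]]
[[4,3],[12,12],[25,0],[28,20],[43,3],[48,4],[50,0]]
[[4,3],[12,12],[25,0],[28,20],[43,18],[50,0]]
[[4,3],[12,12],[25,3],[28,20],[43,18],[50,0]]
[[4,3],[12,12],[25,3],[27,9],[28,20],[43,18],[50,0]]
[[4,3],[12,12],[25,3],[27,9],[28,20],[50,0]]
[[4,3],[12,12],[25,3],[27,9],[28,20],[50,0]]
[[4,3],[12,12],[25,3],[27,9],[28,20],[50,0]]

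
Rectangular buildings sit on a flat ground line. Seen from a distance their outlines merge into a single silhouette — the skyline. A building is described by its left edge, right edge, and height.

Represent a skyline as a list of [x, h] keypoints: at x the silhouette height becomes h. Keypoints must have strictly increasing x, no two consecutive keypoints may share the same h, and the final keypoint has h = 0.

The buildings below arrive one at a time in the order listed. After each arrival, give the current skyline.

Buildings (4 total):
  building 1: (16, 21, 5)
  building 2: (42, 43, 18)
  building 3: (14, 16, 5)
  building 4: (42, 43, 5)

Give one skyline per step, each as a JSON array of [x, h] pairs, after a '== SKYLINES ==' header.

== SKYLINES ==
[[16,5],[21,0]]
[[16,5],[21,0],[42,18],[43,0]]
[[14,5],[21,0],[42,18],[43,0]]
[[14,5],[21,0],[42,18],[43,0]]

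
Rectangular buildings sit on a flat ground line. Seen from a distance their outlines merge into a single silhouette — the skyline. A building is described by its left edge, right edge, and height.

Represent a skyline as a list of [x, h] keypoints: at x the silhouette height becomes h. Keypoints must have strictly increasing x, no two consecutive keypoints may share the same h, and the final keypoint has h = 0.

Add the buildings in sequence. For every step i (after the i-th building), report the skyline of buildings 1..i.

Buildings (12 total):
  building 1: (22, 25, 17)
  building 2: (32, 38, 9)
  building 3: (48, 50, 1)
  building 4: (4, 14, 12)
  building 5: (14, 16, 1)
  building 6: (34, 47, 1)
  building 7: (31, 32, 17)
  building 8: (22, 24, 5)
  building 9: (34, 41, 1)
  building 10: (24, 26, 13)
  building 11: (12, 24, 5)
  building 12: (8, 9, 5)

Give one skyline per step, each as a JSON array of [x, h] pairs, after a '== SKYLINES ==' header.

== SKYLINES ==
[[22,17],[25,0]]
[[22,17],[25,0],[32,9],[38,0]]
[[22,17],[25,0],[32,9],[38,0],[48,1],[50,0]]
[[4,12],[14,0],[22,17],[25,0],[32,9],[38,0],[48,1],[50,0]]
[[4,12],[14,1],[16,0],[22,17],[25,0],[32,9],[38,0],[48,1],[50,0]]
[[4,12],[14,1],[16,0],[22,17],[25,0],[32,9],[38,1],[47,0],[48,1],[50,0]]
[[4,12],[14,1],[16,0],[22,17],[25,0],[31,17],[32,9],[38,1],[47,0],[48,1],[50,0]]
[[4,12],[14,1],[16,0],[22,17],[25,0],[31,17],[32,9],[38,1],[47,0],[48,1],[50,0]]
[[4,12],[14,1],[16,0],[22,17],[25,0],[31,17],[32,9],[38,1],[47,0],[48,1],[50,0]]
[[4,12],[14,1],[16,0],[22,17],[25,13],[26,0],[31,17],[32,9],[38,1],[47,0],[48,1],[50,0]]
[[4,12],[14,5],[22,17],[25,13],[26,0],[31,17],[32,9],[38,1],[47,0],[48,1],[50,0]]
[[4,12],[14,5],[22,17],[25,13],[26,0],[31,17],[32,9],[38,1],[47,0],[48,1],[50,0]]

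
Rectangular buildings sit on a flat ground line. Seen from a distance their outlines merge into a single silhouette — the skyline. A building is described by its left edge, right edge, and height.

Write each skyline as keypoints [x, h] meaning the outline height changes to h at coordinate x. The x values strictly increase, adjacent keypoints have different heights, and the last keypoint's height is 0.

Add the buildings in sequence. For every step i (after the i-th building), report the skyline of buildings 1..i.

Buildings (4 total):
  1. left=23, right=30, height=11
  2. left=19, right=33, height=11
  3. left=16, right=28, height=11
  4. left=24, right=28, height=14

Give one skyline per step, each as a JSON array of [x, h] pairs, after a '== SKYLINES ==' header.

== SKYLINES ==
[[23,11],[30,0]]
[[19,11],[33,0]]
[[16,11],[33,0]]
[[16,11],[24,14],[28,11],[33,0]]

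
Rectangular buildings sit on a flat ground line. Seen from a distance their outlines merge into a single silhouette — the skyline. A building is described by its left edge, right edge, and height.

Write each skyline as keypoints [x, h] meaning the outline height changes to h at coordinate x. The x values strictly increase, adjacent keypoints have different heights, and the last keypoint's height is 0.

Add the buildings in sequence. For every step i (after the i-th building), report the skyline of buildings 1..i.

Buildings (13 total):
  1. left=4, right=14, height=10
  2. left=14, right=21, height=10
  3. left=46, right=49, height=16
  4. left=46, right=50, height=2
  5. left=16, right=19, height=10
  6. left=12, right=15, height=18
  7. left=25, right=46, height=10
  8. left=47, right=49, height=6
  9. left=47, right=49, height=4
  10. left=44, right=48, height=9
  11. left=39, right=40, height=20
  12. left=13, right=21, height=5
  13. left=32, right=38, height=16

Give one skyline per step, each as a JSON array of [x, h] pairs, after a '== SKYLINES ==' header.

== SKYLINES ==
[[4,10],[14,0]]
[[4,10],[21,0]]
[[4,10],[21,0],[46,16],[49,0]]
[[4,10],[21,0],[46,16],[49,2],[50,0]]
[[4,10],[21,0],[46,16],[49,2],[50,0]]
[[4,10],[12,18],[15,10],[21,0],[46,16],[49,2],[50,0]]
[[4,10],[12,18],[15,10],[21,0],[25,10],[46,16],[49,2],[50,0]]
[[4,10],[12,18],[15,10],[21,0],[25,10],[46,16],[49,2],[50,0]]
[[4,10],[12,18],[15,10],[21,0],[25,10],[46,16],[49,2],[50,0]]
[[4,10],[12,18],[15,10],[21,0],[25,10],[46,16],[49,2],[50,0]]
[[4,10],[12,18],[15,10],[21,0],[25,10],[39,20],[40,10],[46,16],[49,2],[50,0]]
[[4,10],[12,18],[15,10],[21,0],[25,10],[39,20],[40,10],[46,16],[49,2],[50,0]]
[[4,10],[12,18],[15,10],[21,0],[25,10],[32,16],[38,10],[39,20],[40,10],[46,16],[49,2],[50,0]]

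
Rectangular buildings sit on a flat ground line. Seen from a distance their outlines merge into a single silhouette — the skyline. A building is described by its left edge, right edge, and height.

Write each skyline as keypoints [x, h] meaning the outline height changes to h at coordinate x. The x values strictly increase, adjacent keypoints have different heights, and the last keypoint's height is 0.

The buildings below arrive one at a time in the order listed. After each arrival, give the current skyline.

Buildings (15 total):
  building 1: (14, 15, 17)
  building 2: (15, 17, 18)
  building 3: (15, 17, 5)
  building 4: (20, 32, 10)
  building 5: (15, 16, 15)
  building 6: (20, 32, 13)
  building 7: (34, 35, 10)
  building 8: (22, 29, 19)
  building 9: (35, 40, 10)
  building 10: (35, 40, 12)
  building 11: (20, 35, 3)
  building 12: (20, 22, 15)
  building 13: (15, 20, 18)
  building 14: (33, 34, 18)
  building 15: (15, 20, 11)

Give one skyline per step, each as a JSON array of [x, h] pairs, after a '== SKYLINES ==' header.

== SKYLINES ==
[[14,17],[15,0]]
[[14,17],[15,18],[17,0]]
[[14,17],[15,18],[17,0]]
[[14,17],[15,18],[17,0],[20,10],[32,0]]
[[14,17],[15,18],[17,0],[20,10],[32,0]]
[[14,17],[15,18],[17,0],[20,13],[32,0]]
[[14,17],[15,18],[17,0],[20,13],[32,0],[34,10],[35,0]]
[[14,17],[15,18],[17,0],[20,13],[22,19],[29,13],[32,0],[34,10],[35,0]]
[[14,17],[15,18],[17,0],[20,13],[22,19],[29,13],[32,0],[34,10],[40,0]]
[[14,17],[15,18],[17,0],[20,13],[22,19],[29,13],[32,0],[34,10],[35,12],[40,0]]
[[14,17],[15,18],[17,0],[20,13],[22,19],[29,13],[32,3],[34,10],[35,12],[40,0]]
[[14,17],[15,18],[17,0],[20,15],[22,19],[29,13],[32,3],[34,10],[35,12],[40,0]]
[[14,17],[15,18],[20,15],[22,19],[29,13],[32,3],[34,10],[35,12],[40,0]]
[[14,17],[15,18],[20,15],[22,19],[29,13],[32,3],[33,18],[34,10],[35,12],[40,0]]
[[14,17],[15,18],[20,15],[22,19],[29,13],[32,3],[33,18],[34,10],[35,12],[40,0]]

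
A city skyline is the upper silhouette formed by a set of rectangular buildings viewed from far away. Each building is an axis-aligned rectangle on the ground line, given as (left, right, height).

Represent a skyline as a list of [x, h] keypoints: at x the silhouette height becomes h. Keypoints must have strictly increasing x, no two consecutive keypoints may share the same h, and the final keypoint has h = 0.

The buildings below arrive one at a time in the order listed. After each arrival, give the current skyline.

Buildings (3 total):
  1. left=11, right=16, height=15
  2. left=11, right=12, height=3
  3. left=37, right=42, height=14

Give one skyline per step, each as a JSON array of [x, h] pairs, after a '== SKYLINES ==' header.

== SKYLINES ==
[[11,15],[16,0]]
[[11,15],[16,0]]
[[11,15],[16,0],[37,14],[42,0]]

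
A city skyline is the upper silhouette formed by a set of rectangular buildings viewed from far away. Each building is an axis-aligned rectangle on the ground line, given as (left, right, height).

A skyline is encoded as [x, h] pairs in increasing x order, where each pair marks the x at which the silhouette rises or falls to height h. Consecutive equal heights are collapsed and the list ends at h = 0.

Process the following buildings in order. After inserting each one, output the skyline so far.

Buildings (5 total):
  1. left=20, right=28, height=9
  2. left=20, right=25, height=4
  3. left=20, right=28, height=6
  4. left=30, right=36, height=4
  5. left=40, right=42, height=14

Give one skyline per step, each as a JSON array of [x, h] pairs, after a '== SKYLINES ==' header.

== SKYLINES ==
[[20,9],[28,0]]
[[20,9],[28,0]]
[[20,9],[28,0]]
[[20,9],[28,0],[30,4],[36,0]]
[[20,9],[28,0],[30,4],[36,0],[40,14],[42,0]]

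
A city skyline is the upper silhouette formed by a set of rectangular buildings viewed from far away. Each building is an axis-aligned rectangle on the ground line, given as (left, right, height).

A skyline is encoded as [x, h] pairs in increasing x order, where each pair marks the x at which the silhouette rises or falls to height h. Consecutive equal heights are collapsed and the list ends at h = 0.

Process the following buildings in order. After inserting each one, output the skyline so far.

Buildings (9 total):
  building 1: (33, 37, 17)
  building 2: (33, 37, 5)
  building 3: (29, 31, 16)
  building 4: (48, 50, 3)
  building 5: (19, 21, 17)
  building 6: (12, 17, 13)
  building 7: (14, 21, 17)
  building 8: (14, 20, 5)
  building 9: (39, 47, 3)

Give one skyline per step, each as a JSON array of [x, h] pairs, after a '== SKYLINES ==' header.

== SKYLINES ==
[[33,17],[37,0]]
[[33,17],[37,0]]
[[29,16],[31,0],[33,17],[37,0]]
[[29,16],[31,0],[33,17],[37,0],[48,3],[50,0]]
[[19,17],[21,0],[29,16],[31,0],[33,17],[37,0],[48,3],[50,0]]
[[12,13],[17,0],[19,17],[21,0],[29,16],[31,0],[33,17],[37,0],[48,3],[50,0]]
[[12,13],[14,17],[21,0],[29,16],[31,0],[33,17],[37,0],[48,3],[50,0]]
[[12,13],[14,17],[21,0],[29,16],[31,0],[33,17],[37,0],[48,3],[50,0]]
[[12,13],[14,17],[21,0],[29,16],[31,0],[33,17],[37,0],[39,3],[47,0],[48,3],[50,0]]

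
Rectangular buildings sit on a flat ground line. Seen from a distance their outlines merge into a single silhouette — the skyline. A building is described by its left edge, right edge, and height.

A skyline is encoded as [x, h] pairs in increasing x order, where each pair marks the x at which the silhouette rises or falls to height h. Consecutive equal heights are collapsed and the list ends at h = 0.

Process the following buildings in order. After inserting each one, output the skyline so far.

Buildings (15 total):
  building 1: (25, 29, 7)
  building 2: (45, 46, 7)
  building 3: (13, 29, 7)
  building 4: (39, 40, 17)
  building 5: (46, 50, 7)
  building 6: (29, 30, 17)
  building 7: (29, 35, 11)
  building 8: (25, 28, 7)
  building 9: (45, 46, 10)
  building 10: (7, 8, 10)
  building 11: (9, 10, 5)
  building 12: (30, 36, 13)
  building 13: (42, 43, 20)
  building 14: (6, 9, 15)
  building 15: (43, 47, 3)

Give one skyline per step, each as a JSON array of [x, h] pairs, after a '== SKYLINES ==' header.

== SKYLINES ==
[[25,7],[29,0]]
[[25,7],[29,0],[45,7],[46,0]]
[[13,7],[29,0],[45,7],[46,0]]
[[13,7],[29,0],[39,17],[40,0],[45,7],[46,0]]
[[13,7],[29,0],[39,17],[40,0],[45,7],[50,0]]
[[13,7],[29,17],[30,0],[39,17],[40,0],[45,7],[50,0]]
[[13,7],[29,17],[30,11],[35,0],[39,17],[40,0],[45,7],[50,0]]
[[13,7],[29,17],[30,11],[35,0],[39,17],[40,0],[45,7],[50,0]]
[[13,7],[29,17],[30,11],[35,0],[39,17],[40,0],[45,10],[46,7],[50,0]]
[[7,10],[8,0],[13,7],[29,17],[30,11],[35,0],[39,17],[40,0],[45,10],[46,7],[50,0]]
[[7,10],[8,0],[9,5],[10,0],[13,7],[29,17],[30,11],[35,0],[39,17],[40,0],[45,10],[46,7],[50,0]]
[[7,10],[8,0],[9,5],[10,0],[13,7],[29,17],[30,13],[36,0],[39,17],[40,0],[45,10],[46,7],[50,0]]
[[7,10],[8,0],[9,5],[10,0],[13,7],[29,17],[30,13],[36,0],[39,17],[40,0],[42,20],[43,0],[45,10],[46,7],[50,0]]
[[6,15],[9,5],[10,0],[13,7],[29,17],[30,13],[36,0],[39,17],[40,0],[42,20],[43,0],[45,10],[46,7],[50,0]]
[[6,15],[9,5],[10,0],[13,7],[29,17],[30,13],[36,0],[39,17],[40,0],[42,20],[43,3],[45,10],[46,7],[50,0]]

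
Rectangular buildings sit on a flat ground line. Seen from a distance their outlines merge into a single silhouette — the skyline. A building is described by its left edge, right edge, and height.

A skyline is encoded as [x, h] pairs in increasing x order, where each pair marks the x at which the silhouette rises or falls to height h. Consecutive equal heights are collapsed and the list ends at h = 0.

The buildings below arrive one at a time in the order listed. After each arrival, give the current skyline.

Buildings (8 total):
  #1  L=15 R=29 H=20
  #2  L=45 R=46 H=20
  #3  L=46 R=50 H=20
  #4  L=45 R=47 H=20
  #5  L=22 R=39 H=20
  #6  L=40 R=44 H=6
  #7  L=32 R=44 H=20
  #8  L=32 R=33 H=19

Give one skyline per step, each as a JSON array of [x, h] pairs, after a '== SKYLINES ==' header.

== SKYLINES ==
[[15,20],[29,0]]
[[15,20],[29,0],[45,20],[46,0]]
[[15,20],[29,0],[45,20],[50,0]]
[[15,20],[29,0],[45,20],[50,0]]
[[15,20],[39,0],[45,20],[50,0]]
[[15,20],[39,0],[40,6],[44,0],[45,20],[50,0]]
[[15,20],[44,0],[45,20],[50,0]]
[[15,20],[44,0],[45,20],[50,0]]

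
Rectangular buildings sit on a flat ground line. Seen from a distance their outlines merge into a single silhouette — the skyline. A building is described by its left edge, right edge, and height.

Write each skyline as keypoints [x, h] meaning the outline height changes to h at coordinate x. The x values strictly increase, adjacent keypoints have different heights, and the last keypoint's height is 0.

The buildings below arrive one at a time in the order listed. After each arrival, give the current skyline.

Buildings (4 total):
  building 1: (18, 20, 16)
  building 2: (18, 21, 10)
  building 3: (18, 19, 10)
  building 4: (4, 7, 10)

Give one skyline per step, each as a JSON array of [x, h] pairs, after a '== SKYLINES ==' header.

== SKYLINES ==
[[18,16],[20,0]]
[[18,16],[20,10],[21,0]]
[[18,16],[20,10],[21,0]]
[[4,10],[7,0],[18,16],[20,10],[21,0]]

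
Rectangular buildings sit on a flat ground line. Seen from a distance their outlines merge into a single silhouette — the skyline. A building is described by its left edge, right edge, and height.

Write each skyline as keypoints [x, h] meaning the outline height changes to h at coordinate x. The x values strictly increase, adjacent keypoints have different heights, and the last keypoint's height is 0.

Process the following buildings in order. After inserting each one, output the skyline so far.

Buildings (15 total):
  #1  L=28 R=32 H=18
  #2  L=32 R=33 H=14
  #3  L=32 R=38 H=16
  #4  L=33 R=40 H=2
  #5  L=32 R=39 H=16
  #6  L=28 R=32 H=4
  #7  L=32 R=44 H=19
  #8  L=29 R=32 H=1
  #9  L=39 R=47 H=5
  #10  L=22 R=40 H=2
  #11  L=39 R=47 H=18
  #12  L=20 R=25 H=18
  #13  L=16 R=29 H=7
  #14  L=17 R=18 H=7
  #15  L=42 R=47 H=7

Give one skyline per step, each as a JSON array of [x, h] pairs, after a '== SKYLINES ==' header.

== SKYLINES ==
[[28,18],[32,0]]
[[28,18],[32,14],[33,0]]
[[28,18],[32,16],[38,0]]
[[28,18],[32,16],[38,2],[40,0]]
[[28,18],[32,16],[39,2],[40,0]]
[[28,18],[32,16],[39,2],[40,0]]
[[28,18],[32,19],[44,0]]
[[28,18],[32,19],[44,0]]
[[28,18],[32,19],[44,5],[47,0]]
[[22,2],[28,18],[32,19],[44,5],[47,0]]
[[22,2],[28,18],[32,19],[44,18],[47,0]]
[[20,18],[25,2],[28,18],[32,19],[44,18],[47,0]]
[[16,7],[20,18],[25,7],[28,18],[32,19],[44,18],[47,0]]
[[16,7],[20,18],[25,7],[28,18],[32,19],[44,18],[47,0]]
[[16,7],[20,18],[25,7],[28,18],[32,19],[44,18],[47,0]]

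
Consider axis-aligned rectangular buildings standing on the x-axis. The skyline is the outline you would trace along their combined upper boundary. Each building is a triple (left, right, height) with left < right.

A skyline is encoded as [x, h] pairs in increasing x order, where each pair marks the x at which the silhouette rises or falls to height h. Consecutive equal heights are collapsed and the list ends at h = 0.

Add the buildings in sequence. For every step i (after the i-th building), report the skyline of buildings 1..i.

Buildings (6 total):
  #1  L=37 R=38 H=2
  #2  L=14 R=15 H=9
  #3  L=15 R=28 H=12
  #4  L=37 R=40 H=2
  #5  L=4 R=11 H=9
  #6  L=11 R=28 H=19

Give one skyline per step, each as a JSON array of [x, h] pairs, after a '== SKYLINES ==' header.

== SKYLINES ==
[[37,2],[38,0]]
[[14,9],[15,0],[37,2],[38,0]]
[[14,9],[15,12],[28,0],[37,2],[38,0]]
[[14,9],[15,12],[28,0],[37,2],[40,0]]
[[4,9],[11,0],[14,9],[15,12],[28,0],[37,2],[40,0]]
[[4,9],[11,19],[28,0],[37,2],[40,0]]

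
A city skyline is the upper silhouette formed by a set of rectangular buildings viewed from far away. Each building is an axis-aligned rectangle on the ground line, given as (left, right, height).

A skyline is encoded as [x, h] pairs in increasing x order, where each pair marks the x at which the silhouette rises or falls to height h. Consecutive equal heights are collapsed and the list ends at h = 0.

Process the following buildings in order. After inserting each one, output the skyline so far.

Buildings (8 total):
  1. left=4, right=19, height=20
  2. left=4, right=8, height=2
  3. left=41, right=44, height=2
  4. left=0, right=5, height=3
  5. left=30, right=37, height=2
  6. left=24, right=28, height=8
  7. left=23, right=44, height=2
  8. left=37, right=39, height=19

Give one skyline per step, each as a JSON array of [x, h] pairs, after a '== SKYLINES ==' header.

== SKYLINES ==
[[4,20],[19,0]]
[[4,20],[19,0]]
[[4,20],[19,0],[41,2],[44,0]]
[[0,3],[4,20],[19,0],[41,2],[44,0]]
[[0,3],[4,20],[19,0],[30,2],[37,0],[41,2],[44,0]]
[[0,3],[4,20],[19,0],[24,8],[28,0],[30,2],[37,0],[41,2],[44,0]]
[[0,3],[4,20],[19,0],[23,2],[24,8],[28,2],[44,0]]
[[0,3],[4,20],[19,0],[23,2],[24,8],[28,2],[37,19],[39,2],[44,0]]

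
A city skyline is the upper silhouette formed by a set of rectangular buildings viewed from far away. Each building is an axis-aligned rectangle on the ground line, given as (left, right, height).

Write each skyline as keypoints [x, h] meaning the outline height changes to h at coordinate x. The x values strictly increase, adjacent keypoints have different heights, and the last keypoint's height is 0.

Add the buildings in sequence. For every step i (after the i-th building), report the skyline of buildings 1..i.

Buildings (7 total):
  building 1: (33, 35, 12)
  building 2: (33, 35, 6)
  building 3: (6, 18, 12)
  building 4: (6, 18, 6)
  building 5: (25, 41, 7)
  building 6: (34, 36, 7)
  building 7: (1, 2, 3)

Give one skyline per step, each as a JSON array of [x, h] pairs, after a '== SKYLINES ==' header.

== SKYLINES ==
[[33,12],[35,0]]
[[33,12],[35,0]]
[[6,12],[18,0],[33,12],[35,0]]
[[6,12],[18,0],[33,12],[35,0]]
[[6,12],[18,0],[25,7],[33,12],[35,7],[41,0]]
[[6,12],[18,0],[25,7],[33,12],[35,7],[41,0]]
[[1,3],[2,0],[6,12],[18,0],[25,7],[33,12],[35,7],[41,0]]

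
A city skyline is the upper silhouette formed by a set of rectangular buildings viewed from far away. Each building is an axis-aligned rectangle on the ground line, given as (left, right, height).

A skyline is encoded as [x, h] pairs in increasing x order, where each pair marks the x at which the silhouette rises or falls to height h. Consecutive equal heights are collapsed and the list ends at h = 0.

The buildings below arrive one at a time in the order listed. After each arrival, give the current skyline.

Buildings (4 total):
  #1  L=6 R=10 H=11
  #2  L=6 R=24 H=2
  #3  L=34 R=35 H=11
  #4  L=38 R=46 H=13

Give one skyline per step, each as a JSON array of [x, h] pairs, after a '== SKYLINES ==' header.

== SKYLINES ==
[[6,11],[10,0]]
[[6,11],[10,2],[24,0]]
[[6,11],[10,2],[24,0],[34,11],[35,0]]
[[6,11],[10,2],[24,0],[34,11],[35,0],[38,13],[46,0]]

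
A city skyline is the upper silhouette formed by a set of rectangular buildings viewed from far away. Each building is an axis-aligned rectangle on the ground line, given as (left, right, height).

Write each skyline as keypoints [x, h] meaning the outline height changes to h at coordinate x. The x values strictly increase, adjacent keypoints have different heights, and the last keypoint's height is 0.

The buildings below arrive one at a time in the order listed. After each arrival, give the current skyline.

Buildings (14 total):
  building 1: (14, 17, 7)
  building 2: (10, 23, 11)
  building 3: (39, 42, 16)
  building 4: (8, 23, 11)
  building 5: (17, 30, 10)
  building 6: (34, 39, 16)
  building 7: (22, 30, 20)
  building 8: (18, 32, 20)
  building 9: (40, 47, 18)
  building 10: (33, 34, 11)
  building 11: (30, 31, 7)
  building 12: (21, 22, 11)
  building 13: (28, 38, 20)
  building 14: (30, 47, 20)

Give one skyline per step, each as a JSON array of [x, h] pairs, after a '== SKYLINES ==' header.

== SKYLINES ==
[[14,7],[17,0]]
[[10,11],[23,0]]
[[10,11],[23,0],[39,16],[42,0]]
[[8,11],[23,0],[39,16],[42,0]]
[[8,11],[23,10],[30,0],[39,16],[42,0]]
[[8,11],[23,10],[30,0],[34,16],[42,0]]
[[8,11],[22,20],[30,0],[34,16],[42,0]]
[[8,11],[18,20],[32,0],[34,16],[42,0]]
[[8,11],[18,20],[32,0],[34,16],[40,18],[47,0]]
[[8,11],[18,20],[32,0],[33,11],[34,16],[40,18],[47,0]]
[[8,11],[18,20],[32,0],[33,11],[34,16],[40,18],[47,0]]
[[8,11],[18,20],[32,0],[33,11],[34,16],[40,18],[47,0]]
[[8,11],[18,20],[38,16],[40,18],[47,0]]
[[8,11],[18,20],[47,0]]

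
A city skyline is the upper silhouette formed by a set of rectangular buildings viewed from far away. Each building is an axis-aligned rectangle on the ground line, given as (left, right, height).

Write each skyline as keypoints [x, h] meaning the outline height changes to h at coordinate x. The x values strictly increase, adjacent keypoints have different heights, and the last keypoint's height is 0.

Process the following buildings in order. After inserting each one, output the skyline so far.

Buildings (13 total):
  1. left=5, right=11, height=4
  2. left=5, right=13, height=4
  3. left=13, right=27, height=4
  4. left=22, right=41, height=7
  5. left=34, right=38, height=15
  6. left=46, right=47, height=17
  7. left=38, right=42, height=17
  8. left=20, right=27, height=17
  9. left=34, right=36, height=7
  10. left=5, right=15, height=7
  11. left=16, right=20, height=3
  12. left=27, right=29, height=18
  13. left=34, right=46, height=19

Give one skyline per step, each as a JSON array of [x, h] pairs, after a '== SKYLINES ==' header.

== SKYLINES ==
[[5,4],[11,0]]
[[5,4],[13,0]]
[[5,4],[27,0]]
[[5,4],[22,7],[41,0]]
[[5,4],[22,7],[34,15],[38,7],[41,0]]
[[5,4],[22,7],[34,15],[38,7],[41,0],[46,17],[47,0]]
[[5,4],[22,7],[34,15],[38,17],[42,0],[46,17],[47,0]]
[[5,4],[20,17],[27,7],[34,15],[38,17],[42,0],[46,17],[47,0]]
[[5,4],[20,17],[27,7],[34,15],[38,17],[42,0],[46,17],[47,0]]
[[5,7],[15,4],[20,17],[27,7],[34,15],[38,17],[42,0],[46,17],[47,0]]
[[5,7],[15,4],[20,17],[27,7],[34,15],[38,17],[42,0],[46,17],[47,0]]
[[5,7],[15,4],[20,17],[27,18],[29,7],[34,15],[38,17],[42,0],[46,17],[47,0]]
[[5,7],[15,4],[20,17],[27,18],[29,7],[34,19],[46,17],[47,0]]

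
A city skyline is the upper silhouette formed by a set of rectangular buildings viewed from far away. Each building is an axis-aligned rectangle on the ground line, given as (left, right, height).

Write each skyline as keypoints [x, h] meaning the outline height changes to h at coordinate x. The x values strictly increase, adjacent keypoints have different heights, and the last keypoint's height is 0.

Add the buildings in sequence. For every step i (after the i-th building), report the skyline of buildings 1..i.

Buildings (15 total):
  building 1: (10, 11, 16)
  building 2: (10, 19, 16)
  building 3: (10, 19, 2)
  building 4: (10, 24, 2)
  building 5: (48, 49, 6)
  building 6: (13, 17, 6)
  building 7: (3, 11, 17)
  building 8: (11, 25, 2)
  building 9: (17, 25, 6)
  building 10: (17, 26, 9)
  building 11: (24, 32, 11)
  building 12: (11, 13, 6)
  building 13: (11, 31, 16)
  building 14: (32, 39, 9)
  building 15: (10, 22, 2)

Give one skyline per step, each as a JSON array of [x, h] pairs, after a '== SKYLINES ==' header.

== SKYLINES ==
[[10,16],[11,0]]
[[10,16],[19,0]]
[[10,16],[19,0]]
[[10,16],[19,2],[24,0]]
[[10,16],[19,2],[24,0],[48,6],[49,0]]
[[10,16],[19,2],[24,0],[48,6],[49,0]]
[[3,17],[11,16],[19,2],[24,0],[48,6],[49,0]]
[[3,17],[11,16],[19,2],[25,0],[48,6],[49,0]]
[[3,17],[11,16],[19,6],[25,0],[48,6],[49,0]]
[[3,17],[11,16],[19,9],[26,0],[48,6],[49,0]]
[[3,17],[11,16],[19,9],[24,11],[32,0],[48,6],[49,0]]
[[3,17],[11,16],[19,9],[24,11],[32,0],[48,6],[49,0]]
[[3,17],[11,16],[31,11],[32,0],[48,6],[49,0]]
[[3,17],[11,16],[31,11],[32,9],[39,0],[48,6],[49,0]]
[[3,17],[11,16],[31,11],[32,9],[39,0],[48,6],[49,0]]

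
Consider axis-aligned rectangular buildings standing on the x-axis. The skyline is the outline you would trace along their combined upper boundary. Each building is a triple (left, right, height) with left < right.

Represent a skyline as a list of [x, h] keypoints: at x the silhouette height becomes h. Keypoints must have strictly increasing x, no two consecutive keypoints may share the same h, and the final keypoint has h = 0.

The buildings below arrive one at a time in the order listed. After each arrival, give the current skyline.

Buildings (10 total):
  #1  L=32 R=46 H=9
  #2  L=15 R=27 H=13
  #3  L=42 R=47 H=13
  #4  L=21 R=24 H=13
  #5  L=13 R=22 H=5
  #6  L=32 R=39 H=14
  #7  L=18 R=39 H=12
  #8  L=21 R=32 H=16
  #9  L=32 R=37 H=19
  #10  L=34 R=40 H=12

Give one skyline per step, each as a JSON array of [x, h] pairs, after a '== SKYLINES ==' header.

== SKYLINES ==
[[32,9],[46,0]]
[[15,13],[27,0],[32,9],[46,0]]
[[15,13],[27,0],[32,9],[42,13],[47,0]]
[[15,13],[27,0],[32,9],[42,13],[47,0]]
[[13,5],[15,13],[27,0],[32,9],[42,13],[47,0]]
[[13,5],[15,13],[27,0],[32,14],[39,9],[42,13],[47,0]]
[[13,5],[15,13],[27,12],[32,14],[39,9],[42,13],[47,0]]
[[13,5],[15,13],[21,16],[32,14],[39,9],[42,13],[47,0]]
[[13,5],[15,13],[21,16],[32,19],[37,14],[39,9],[42,13],[47,0]]
[[13,5],[15,13],[21,16],[32,19],[37,14],[39,12],[40,9],[42,13],[47,0]]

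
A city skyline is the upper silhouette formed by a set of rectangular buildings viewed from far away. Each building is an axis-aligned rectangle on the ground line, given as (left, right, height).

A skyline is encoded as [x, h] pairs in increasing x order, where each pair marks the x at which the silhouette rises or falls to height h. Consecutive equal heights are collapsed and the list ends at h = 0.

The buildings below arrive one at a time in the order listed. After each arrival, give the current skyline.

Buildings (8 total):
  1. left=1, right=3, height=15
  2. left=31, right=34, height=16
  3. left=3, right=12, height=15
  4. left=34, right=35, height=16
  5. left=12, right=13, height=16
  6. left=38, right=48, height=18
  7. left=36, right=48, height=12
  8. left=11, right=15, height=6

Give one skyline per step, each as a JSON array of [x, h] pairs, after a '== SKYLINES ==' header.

== SKYLINES ==
[[1,15],[3,0]]
[[1,15],[3,0],[31,16],[34,0]]
[[1,15],[12,0],[31,16],[34,0]]
[[1,15],[12,0],[31,16],[35,0]]
[[1,15],[12,16],[13,0],[31,16],[35,0]]
[[1,15],[12,16],[13,0],[31,16],[35,0],[38,18],[48,0]]
[[1,15],[12,16],[13,0],[31,16],[35,0],[36,12],[38,18],[48,0]]
[[1,15],[12,16],[13,6],[15,0],[31,16],[35,0],[36,12],[38,18],[48,0]]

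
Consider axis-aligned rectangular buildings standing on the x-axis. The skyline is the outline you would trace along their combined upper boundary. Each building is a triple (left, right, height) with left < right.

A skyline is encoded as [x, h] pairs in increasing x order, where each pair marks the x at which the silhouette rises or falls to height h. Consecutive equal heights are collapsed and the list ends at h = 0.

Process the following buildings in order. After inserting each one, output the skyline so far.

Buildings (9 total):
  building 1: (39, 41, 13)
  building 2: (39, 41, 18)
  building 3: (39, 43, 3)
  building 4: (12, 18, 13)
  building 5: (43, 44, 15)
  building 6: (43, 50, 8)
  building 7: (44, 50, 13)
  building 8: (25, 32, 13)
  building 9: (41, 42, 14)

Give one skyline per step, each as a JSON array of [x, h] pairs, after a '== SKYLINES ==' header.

== SKYLINES ==
[[39,13],[41,0]]
[[39,18],[41,0]]
[[39,18],[41,3],[43,0]]
[[12,13],[18,0],[39,18],[41,3],[43,0]]
[[12,13],[18,0],[39,18],[41,3],[43,15],[44,0]]
[[12,13],[18,0],[39,18],[41,3],[43,15],[44,8],[50,0]]
[[12,13],[18,0],[39,18],[41,3],[43,15],[44,13],[50,0]]
[[12,13],[18,0],[25,13],[32,0],[39,18],[41,3],[43,15],[44,13],[50,0]]
[[12,13],[18,0],[25,13],[32,0],[39,18],[41,14],[42,3],[43,15],[44,13],[50,0]]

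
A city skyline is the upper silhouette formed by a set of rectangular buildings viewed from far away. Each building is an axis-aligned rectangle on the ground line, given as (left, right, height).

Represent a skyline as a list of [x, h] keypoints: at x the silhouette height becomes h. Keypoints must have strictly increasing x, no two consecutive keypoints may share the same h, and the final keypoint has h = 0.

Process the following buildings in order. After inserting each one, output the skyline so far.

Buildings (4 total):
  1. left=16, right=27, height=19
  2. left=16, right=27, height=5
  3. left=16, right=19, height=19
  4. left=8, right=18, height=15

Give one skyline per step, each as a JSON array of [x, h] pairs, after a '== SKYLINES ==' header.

== SKYLINES ==
[[16,19],[27,0]]
[[16,19],[27,0]]
[[16,19],[27,0]]
[[8,15],[16,19],[27,0]]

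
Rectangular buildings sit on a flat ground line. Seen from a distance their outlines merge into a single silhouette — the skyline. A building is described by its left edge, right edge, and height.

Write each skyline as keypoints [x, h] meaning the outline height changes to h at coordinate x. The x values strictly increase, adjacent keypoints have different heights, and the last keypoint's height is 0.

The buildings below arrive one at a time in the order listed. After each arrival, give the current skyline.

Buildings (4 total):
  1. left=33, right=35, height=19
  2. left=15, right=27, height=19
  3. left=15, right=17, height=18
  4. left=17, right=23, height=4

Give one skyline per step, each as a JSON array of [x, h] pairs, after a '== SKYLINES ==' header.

== SKYLINES ==
[[33,19],[35,0]]
[[15,19],[27,0],[33,19],[35,0]]
[[15,19],[27,0],[33,19],[35,0]]
[[15,19],[27,0],[33,19],[35,0]]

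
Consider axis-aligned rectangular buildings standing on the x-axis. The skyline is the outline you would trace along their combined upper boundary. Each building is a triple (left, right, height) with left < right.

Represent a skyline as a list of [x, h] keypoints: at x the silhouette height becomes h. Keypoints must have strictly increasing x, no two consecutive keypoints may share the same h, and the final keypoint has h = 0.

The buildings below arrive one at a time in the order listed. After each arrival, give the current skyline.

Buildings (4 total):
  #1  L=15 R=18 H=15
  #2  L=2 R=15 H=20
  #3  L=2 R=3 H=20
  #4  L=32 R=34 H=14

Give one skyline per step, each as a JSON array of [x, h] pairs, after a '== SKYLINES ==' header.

== SKYLINES ==
[[15,15],[18,0]]
[[2,20],[15,15],[18,0]]
[[2,20],[15,15],[18,0]]
[[2,20],[15,15],[18,0],[32,14],[34,0]]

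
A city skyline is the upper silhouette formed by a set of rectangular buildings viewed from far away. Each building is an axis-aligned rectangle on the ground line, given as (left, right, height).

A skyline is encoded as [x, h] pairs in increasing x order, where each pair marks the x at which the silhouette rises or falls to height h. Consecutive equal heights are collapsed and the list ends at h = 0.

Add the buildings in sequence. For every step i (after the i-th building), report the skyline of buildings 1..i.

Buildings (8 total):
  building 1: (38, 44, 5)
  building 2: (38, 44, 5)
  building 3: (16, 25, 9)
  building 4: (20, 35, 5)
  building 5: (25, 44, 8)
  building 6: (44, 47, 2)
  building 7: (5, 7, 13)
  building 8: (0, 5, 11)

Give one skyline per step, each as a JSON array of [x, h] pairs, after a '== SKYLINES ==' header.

== SKYLINES ==
[[38,5],[44,0]]
[[38,5],[44,0]]
[[16,9],[25,0],[38,5],[44,0]]
[[16,9],[25,5],[35,0],[38,5],[44,0]]
[[16,9],[25,8],[44,0]]
[[16,9],[25,8],[44,2],[47,0]]
[[5,13],[7,0],[16,9],[25,8],[44,2],[47,0]]
[[0,11],[5,13],[7,0],[16,9],[25,8],[44,2],[47,0]]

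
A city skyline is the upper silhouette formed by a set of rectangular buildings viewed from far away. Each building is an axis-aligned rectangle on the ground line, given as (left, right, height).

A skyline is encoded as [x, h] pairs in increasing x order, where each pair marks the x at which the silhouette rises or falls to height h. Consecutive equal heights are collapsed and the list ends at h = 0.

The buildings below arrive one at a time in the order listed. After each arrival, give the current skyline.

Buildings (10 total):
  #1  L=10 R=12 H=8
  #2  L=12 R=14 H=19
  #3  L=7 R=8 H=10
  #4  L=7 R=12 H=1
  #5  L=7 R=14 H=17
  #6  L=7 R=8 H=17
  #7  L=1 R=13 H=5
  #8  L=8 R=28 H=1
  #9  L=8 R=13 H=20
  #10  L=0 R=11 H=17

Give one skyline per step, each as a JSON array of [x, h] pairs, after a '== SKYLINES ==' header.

== SKYLINES ==
[[10,8],[12,0]]
[[10,8],[12,19],[14,0]]
[[7,10],[8,0],[10,8],[12,19],[14,0]]
[[7,10],[8,1],[10,8],[12,19],[14,0]]
[[7,17],[12,19],[14,0]]
[[7,17],[12,19],[14,0]]
[[1,5],[7,17],[12,19],[14,0]]
[[1,5],[7,17],[12,19],[14,1],[28,0]]
[[1,5],[7,17],[8,20],[13,19],[14,1],[28,0]]
[[0,17],[8,20],[13,19],[14,1],[28,0]]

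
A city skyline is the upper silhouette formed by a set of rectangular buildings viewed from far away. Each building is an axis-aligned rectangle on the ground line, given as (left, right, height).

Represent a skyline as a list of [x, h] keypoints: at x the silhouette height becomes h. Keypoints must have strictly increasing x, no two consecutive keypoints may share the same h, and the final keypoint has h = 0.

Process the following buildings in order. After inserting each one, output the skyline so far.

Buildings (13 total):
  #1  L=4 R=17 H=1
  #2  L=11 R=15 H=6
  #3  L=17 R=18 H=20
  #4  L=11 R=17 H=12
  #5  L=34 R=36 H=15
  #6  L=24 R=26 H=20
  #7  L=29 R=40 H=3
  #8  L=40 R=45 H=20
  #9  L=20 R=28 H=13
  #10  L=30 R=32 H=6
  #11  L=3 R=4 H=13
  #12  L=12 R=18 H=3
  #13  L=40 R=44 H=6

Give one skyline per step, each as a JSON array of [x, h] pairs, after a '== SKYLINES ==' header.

== SKYLINES ==
[[4,1],[17,0]]
[[4,1],[11,6],[15,1],[17,0]]
[[4,1],[11,6],[15,1],[17,20],[18,0]]
[[4,1],[11,12],[17,20],[18,0]]
[[4,1],[11,12],[17,20],[18,0],[34,15],[36,0]]
[[4,1],[11,12],[17,20],[18,0],[24,20],[26,0],[34,15],[36,0]]
[[4,1],[11,12],[17,20],[18,0],[24,20],[26,0],[29,3],[34,15],[36,3],[40,0]]
[[4,1],[11,12],[17,20],[18,0],[24,20],[26,0],[29,3],[34,15],[36,3],[40,20],[45,0]]
[[4,1],[11,12],[17,20],[18,0],[20,13],[24,20],[26,13],[28,0],[29,3],[34,15],[36,3],[40,20],[45,0]]
[[4,1],[11,12],[17,20],[18,0],[20,13],[24,20],[26,13],[28,0],[29,3],[30,6],[32,3],[34,15],[36,3],[40,20],[45,0]]
[[3,13],[4,1],[11,12],[17,20],[18,0],[20,13],[24,20],[26,13],[28,0],[29,3],[30,6],[32,3],[34,15],[36,3],[40,20],[45,0]]
[[3,13],[4,1],[11,12],[17,20],[18,0],[20,13],[24,20],[26,13],[28,0],[29,3],[30,6],[32,3],[34,15],[36,3],[40,20],[45,0]]
[[3,13],[4,1],[11,12],[17,20],[18,0],[20,13],[24,20],[26,13],[28,0],[29,3],[30,6],[32,3],[34,15],[36,3],[40,20],[45,0]]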